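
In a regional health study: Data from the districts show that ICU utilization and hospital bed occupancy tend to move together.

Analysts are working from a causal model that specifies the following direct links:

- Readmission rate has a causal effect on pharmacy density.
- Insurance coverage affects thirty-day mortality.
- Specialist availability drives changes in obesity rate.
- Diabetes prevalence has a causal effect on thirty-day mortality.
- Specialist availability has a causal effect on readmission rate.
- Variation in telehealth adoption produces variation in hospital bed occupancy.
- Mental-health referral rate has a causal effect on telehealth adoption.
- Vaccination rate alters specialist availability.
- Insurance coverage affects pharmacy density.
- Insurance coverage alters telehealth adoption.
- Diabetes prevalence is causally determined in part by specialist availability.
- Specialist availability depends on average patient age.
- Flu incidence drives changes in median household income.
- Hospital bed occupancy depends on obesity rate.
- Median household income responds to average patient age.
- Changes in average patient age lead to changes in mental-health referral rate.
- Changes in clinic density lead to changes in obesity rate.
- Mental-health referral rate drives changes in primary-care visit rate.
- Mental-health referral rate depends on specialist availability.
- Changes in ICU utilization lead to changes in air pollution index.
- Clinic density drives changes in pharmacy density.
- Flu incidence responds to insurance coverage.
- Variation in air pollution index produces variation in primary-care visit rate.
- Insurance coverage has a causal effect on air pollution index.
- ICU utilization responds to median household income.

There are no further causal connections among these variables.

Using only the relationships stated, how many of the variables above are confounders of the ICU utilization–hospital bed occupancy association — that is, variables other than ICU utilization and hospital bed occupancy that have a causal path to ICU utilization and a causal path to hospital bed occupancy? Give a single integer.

2

The common causes are: average patient age (to ICU utilization via average patient age → median household income → ICU utilization; to hospital bed occupancy via average patient age → specialist availability → obesity rate → hospital bed occupancy); insurance coverage (to ICU utilization via insurance coverage → flu incidence → median household income → ICU utilization; to hospital bed occupancy via insurance coverage → telehealth adoption → hospital bed occupancy).
Every other variable lacks a causal path to at least one of ICU utilization and hospital bed occupancy.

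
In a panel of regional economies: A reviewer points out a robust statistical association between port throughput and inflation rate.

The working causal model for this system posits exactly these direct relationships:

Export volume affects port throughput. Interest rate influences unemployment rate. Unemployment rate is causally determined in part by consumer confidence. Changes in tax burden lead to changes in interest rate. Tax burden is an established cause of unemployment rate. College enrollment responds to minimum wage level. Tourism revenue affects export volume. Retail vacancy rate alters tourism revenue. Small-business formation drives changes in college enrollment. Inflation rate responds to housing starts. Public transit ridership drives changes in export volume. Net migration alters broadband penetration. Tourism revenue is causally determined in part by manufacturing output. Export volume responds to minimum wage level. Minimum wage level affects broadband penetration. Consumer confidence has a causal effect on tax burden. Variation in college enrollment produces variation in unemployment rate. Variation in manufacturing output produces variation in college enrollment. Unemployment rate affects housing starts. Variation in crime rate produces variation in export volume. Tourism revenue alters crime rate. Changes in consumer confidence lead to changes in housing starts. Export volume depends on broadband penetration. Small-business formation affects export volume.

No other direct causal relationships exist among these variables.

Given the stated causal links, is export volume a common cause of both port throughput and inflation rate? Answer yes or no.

no

Export volume has no stated causal path to inflation rate. A confounder must cause both variables, so export volume does not qualify.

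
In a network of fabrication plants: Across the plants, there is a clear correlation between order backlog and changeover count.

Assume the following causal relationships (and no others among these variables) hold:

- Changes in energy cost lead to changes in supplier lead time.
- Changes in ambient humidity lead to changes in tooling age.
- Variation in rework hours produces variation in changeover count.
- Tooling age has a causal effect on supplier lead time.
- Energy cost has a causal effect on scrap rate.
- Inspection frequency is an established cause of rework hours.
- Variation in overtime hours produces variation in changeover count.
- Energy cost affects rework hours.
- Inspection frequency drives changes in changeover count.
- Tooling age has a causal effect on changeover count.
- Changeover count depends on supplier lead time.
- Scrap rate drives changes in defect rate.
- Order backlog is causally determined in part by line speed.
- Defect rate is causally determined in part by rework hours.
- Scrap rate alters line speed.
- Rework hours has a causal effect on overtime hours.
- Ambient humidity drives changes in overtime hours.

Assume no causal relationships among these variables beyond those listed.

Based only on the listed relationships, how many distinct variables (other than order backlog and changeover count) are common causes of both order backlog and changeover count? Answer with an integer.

The common causes are: energy cost (to order backlog via energy cost → scrap rate → line speed → order backlog; to changeover count via energy cost → rework hours → changeover count).
Every other variable lacks a causal path to at least one of order backlog and changeover count.

1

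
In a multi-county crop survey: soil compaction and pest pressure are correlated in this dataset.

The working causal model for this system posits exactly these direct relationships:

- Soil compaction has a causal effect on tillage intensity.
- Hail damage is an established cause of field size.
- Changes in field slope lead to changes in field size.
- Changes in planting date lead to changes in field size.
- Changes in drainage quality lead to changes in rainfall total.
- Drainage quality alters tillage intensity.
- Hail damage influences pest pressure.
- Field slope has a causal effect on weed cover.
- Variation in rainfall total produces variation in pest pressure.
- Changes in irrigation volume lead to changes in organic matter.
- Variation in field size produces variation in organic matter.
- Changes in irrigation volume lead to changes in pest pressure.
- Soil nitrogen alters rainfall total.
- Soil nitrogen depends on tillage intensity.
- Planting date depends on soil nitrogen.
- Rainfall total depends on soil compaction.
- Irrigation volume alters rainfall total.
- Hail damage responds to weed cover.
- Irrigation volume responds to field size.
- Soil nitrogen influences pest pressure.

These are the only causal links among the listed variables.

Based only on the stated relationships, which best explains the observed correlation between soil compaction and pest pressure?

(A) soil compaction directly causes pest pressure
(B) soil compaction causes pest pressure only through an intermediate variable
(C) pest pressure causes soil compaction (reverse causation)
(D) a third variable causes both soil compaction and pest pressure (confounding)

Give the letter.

B

Soil compaction reaches pest pressure through soil compaction → rainfall total → pest pressure — an indirect causal chain with no direct soil compaction → pest pressure link. No variable causes both soil compaction and pest pressure, so confounding is ruled out; the effect is mediated.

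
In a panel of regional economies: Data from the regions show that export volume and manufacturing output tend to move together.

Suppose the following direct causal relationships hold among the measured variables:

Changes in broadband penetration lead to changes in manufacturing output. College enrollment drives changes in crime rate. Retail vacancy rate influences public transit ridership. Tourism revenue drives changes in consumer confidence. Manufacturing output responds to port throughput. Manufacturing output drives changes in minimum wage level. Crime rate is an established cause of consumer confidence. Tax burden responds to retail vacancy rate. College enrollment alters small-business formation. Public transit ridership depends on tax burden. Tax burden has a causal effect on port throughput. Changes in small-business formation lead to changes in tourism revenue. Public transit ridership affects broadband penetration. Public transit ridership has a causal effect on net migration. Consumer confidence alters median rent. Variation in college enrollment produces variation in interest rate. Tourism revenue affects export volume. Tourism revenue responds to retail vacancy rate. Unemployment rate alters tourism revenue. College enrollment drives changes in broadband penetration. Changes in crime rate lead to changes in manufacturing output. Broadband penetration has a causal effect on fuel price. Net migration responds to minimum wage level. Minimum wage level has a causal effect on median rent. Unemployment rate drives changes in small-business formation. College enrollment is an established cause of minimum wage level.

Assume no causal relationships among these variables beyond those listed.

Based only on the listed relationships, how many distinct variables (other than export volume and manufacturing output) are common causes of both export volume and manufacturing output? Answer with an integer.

The common causes are: college enrollment (to export volume via college enrollment → small-business formation → tourism revenue → export volume; to manufacturing output via college enrollment → crime rate → manufacturing output); retail vacancy rate (to export volume via retail vacancy rate → tourism revenue → export volume; to manufacturing output via retail vacancy rate → public transit ridership → broadband penetration → manufacturing output).
Every other variable lacks a causal path to at least one of export volume and manufacturing output.

2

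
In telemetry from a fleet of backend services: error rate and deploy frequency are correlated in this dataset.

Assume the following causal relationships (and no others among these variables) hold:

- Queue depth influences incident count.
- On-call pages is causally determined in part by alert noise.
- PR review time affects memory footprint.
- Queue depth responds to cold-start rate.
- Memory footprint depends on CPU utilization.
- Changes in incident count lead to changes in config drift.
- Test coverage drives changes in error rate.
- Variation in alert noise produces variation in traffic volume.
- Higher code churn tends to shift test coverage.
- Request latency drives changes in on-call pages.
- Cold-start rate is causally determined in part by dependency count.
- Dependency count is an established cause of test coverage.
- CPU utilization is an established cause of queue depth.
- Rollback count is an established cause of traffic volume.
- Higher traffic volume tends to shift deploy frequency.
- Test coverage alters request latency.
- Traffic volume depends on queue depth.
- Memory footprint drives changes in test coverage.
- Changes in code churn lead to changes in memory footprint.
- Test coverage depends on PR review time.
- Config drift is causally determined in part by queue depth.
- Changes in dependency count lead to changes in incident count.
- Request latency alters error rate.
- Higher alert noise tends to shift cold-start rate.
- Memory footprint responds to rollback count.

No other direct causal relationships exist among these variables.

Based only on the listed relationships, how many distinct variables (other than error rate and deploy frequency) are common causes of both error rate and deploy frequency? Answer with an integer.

3

The common causes are: CPU utilization (to error rate via CPU utilization → memory footprint → test coverage → error rate; to deploy frequency via CPU utilization → queue depth → traffic volume → deploy frequency); dependency count (to error rate via dependency count → test coverage → error rate; to deploy frequency via dependency count → cold-start rate → queue depth → traffic volume → deploy frequency); rollback count (to error rate via rollback count → memory footprint → test coverage → error rate; to deploy frequency via rollback count → traffic volume → deploy frequency).
Every other variable lacks a causal path to at least one of error rate and deploy frequency.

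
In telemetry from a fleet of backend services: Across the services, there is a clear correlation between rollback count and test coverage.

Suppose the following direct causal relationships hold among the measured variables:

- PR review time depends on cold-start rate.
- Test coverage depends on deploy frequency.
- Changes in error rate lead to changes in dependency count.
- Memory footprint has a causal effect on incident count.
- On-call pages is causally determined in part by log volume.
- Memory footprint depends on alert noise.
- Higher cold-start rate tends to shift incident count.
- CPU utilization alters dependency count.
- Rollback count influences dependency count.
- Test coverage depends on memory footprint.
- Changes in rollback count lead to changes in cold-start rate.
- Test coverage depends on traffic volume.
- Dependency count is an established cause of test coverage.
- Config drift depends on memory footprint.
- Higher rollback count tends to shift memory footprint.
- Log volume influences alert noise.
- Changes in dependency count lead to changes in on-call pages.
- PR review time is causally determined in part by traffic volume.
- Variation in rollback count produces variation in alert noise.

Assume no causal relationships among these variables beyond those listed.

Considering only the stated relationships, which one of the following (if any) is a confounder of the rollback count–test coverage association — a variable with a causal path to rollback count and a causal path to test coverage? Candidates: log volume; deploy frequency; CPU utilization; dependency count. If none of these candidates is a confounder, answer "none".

none

None of the listed candidates has causal paths to both rollback count and test coverage in the stated relationships, so none is a common cause.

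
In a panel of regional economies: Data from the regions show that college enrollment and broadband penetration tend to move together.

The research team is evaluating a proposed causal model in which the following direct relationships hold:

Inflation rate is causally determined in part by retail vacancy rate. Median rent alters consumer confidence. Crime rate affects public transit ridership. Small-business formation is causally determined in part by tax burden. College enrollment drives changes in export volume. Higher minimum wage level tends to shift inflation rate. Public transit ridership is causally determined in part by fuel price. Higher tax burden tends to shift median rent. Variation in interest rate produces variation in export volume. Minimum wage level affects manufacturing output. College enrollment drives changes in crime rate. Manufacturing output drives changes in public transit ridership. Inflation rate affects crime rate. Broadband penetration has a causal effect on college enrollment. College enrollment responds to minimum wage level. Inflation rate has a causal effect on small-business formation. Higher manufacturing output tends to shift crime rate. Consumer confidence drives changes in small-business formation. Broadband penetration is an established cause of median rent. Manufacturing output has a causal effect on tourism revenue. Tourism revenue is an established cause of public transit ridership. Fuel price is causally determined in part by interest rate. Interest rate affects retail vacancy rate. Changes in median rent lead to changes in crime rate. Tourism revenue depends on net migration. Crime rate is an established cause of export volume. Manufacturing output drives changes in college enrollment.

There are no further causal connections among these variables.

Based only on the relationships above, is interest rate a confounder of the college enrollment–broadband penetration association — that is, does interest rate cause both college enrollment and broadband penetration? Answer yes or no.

Interest rate has no stated causal path to either college enrollment or broadband penetration. A confounder must cause both variables, so interest rate does not qualify.

no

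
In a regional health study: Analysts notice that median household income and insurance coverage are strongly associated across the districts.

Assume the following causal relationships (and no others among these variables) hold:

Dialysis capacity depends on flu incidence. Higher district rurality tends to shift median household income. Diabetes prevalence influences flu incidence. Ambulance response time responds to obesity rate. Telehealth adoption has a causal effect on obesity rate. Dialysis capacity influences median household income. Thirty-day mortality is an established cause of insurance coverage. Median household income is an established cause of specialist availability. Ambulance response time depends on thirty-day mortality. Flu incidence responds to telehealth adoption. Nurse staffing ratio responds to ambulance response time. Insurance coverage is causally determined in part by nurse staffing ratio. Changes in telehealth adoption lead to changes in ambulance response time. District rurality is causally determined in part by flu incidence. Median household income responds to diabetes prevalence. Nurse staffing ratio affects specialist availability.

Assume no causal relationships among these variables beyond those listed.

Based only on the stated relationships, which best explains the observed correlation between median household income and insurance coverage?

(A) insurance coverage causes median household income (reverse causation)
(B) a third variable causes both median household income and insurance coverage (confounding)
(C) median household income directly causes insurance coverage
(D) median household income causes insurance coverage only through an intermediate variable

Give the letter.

Telehealth adoption causes median household income (telehealth adoption → flu incidence → district rurality → median household income) and insurance coverage (telehealth adoption → ambulance response time → nurse staffing ratio → insurance coverage) — a common cause creating the correlation.
There is no stated path from median household income to insurance coverage or from insurance coverage to median household income, so neither direct nor reverse causation applies.

B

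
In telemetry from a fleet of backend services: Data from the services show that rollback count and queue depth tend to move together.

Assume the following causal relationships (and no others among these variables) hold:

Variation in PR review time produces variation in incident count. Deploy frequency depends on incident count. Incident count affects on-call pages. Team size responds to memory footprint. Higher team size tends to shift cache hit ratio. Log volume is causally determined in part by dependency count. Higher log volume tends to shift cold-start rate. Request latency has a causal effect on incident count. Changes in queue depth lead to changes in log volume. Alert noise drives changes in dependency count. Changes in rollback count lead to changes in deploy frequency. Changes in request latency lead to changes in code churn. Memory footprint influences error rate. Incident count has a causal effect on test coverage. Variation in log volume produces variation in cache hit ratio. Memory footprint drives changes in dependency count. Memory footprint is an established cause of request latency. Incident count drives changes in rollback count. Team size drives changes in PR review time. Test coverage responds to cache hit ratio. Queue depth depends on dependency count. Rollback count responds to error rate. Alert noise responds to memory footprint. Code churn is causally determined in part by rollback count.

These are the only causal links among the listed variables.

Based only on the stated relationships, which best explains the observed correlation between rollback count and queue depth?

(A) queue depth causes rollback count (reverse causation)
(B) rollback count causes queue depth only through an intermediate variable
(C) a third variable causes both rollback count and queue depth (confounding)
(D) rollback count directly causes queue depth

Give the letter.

C

Memory footprint causes rollback count (memory footprint → error rate → rollback count) and queue depth (memory footprint → dependency count → queue depth) — a common cause creating the correlation.
There is no stated path from rollback count to queue depth or from queue depth to rollback count, so neither direct nor reverse causation applies.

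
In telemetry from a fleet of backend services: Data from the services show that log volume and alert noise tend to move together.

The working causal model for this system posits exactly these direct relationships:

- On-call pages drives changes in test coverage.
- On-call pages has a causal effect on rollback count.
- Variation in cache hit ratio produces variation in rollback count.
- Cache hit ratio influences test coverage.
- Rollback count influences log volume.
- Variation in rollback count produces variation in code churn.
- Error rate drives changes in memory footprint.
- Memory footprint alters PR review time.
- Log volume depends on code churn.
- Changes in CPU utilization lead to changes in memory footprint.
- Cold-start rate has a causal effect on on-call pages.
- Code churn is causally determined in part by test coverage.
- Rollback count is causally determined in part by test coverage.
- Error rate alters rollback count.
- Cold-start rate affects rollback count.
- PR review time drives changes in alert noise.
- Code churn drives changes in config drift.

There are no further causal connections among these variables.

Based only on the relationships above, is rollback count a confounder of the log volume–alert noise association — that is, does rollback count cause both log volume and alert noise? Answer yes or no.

no

Rollback count has no stated causal path to alert noise. A confounder must cause both variables, so rollback count does not qualify.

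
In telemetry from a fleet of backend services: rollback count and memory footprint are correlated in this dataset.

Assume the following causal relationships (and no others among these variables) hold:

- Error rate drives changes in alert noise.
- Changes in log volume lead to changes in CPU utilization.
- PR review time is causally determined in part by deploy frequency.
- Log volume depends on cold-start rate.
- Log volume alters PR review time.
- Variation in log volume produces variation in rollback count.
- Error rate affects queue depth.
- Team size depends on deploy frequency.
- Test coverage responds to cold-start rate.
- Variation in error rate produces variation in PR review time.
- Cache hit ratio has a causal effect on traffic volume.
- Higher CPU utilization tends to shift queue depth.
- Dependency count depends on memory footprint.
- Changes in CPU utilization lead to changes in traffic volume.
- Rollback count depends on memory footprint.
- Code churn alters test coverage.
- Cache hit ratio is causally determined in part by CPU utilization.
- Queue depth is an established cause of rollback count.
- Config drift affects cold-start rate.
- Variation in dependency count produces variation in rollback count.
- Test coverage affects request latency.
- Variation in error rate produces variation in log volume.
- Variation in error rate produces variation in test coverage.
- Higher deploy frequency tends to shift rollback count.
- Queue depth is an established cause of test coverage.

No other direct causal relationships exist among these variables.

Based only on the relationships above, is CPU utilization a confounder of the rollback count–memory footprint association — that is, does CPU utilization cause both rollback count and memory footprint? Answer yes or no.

no

CPU utilization has no stated causal path to memory footprint. A confounder must cause both variables, so CPU utilization does not qualify.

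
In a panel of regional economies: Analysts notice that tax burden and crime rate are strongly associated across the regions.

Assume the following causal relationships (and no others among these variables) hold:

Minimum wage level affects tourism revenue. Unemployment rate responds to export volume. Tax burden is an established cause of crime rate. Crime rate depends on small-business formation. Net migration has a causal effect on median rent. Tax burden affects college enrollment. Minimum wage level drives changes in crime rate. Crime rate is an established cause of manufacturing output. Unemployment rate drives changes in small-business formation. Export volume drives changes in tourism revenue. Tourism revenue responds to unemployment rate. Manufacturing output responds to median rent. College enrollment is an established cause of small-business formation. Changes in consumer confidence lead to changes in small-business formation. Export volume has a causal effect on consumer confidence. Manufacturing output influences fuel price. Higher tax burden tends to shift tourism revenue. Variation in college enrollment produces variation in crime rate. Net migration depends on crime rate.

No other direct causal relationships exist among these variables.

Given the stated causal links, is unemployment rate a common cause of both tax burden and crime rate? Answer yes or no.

no

Unemployment rate has no stated causal path to tax burden. A confounder must cause both variables, so unemployment rate does not qualify.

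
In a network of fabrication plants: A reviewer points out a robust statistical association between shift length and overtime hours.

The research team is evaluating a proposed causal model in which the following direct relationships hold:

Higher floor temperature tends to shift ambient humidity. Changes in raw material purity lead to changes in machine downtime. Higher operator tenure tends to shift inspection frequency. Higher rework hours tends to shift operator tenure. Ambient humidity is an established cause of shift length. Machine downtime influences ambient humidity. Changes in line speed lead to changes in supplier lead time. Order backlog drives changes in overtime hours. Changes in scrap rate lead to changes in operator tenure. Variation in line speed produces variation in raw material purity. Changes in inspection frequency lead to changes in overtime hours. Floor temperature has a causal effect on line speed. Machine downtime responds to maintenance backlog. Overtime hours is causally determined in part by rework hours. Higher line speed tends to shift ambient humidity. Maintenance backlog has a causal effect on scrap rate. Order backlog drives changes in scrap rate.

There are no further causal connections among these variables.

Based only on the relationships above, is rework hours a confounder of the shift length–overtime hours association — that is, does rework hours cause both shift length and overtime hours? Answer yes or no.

no

Rework hours has no stated causal path to shift length. A confounder must cause both variables, so rework hours does not qualify.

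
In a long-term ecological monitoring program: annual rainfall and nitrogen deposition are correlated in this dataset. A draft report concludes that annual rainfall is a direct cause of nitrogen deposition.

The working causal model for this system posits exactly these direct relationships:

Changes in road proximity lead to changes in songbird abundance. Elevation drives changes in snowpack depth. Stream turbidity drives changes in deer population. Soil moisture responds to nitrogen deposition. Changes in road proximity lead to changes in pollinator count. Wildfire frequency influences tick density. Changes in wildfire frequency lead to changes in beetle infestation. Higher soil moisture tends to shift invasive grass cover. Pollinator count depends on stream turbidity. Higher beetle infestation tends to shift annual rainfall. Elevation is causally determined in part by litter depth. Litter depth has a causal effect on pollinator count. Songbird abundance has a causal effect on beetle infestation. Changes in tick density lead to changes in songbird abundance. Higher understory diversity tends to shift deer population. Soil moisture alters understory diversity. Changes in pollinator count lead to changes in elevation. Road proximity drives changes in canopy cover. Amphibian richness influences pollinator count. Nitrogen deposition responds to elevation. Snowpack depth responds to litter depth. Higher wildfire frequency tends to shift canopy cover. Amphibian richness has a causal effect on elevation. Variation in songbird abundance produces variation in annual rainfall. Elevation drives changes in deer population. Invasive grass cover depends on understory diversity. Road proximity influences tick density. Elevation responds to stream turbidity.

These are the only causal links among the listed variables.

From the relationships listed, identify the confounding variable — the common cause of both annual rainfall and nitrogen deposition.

road proximity

Road proximity has a causal path to annual rainfall (road proximity → songbird abundance → annual rainfall) and a separate causal path to nitrogen deposition (road proximity → pollinator count → elevation → nitrogen deposition), so it is a common cause of both.
No stated relationship gives annual rainfall a causal route to nitrogen deposition, so the correlation is explained by the shared upstream cause rather than a direct effect.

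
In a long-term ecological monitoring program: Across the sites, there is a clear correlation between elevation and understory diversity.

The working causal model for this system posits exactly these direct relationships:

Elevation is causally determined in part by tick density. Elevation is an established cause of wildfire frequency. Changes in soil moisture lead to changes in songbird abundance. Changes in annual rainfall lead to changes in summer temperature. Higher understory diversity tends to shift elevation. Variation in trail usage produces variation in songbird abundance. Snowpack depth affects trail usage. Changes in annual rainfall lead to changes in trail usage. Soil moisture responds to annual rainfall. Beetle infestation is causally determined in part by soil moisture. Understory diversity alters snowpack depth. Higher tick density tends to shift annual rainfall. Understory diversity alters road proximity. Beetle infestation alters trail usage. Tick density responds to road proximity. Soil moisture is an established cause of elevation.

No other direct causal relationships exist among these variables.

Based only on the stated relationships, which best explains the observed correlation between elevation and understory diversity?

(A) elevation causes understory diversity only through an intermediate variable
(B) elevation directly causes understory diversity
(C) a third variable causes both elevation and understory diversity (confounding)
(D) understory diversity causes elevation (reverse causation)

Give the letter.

D

The stated link runs understory diversity → elevation; elevation has no causal path to understory diversity. No variable causes both, so confounding is ruled out. The correlation reflects reverse causation.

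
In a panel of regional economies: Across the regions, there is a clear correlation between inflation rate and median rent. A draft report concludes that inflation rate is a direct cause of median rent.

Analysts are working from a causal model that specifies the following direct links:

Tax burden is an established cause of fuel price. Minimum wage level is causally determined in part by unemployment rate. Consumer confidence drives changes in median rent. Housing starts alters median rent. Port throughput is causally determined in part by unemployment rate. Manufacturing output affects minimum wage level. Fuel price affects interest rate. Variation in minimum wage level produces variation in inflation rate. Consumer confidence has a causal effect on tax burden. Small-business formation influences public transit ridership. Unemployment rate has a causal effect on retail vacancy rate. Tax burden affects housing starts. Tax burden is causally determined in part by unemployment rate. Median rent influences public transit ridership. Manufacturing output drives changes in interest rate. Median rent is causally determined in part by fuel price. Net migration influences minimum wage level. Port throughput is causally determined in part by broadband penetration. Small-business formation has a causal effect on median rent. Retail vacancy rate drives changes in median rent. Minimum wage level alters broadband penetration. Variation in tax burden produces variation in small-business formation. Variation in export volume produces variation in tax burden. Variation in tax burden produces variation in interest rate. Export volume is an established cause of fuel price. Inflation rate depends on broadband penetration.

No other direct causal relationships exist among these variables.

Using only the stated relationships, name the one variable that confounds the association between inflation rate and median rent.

Unemployment rate has a causal path to inflation rate (unemployment rate → minimum wage level → inflation rate) and a separate causal path to median rent (unemployment rate → retail vacancy rate → median rent), so it is a common cause of both.
No stated relationship gives inflation rate a causal route to median rent, so the correlation is explained by the shared upstream cause rather than a direct effect.

unemployment rate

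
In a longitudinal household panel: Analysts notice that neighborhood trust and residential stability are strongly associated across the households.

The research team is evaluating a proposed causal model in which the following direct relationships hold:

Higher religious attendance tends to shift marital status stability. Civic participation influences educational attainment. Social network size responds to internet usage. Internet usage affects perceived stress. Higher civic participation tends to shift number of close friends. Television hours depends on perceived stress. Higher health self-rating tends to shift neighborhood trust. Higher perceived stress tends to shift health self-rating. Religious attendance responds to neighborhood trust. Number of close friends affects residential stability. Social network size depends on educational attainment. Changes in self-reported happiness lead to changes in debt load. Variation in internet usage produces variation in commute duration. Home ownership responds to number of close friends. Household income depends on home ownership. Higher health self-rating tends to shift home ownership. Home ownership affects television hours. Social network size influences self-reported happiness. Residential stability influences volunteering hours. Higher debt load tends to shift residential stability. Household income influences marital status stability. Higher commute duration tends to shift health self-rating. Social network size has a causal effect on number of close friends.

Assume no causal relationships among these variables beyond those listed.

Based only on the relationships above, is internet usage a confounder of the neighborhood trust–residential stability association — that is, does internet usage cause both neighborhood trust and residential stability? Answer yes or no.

Internet usage has a causal path to neighborhood trust (internet usage → perceived stress → health self-rating → neighborhood trust) and to residential stability (internet usage → social network size → number of close friends → residential stability), so it is a common cause of both — a confounder.

yes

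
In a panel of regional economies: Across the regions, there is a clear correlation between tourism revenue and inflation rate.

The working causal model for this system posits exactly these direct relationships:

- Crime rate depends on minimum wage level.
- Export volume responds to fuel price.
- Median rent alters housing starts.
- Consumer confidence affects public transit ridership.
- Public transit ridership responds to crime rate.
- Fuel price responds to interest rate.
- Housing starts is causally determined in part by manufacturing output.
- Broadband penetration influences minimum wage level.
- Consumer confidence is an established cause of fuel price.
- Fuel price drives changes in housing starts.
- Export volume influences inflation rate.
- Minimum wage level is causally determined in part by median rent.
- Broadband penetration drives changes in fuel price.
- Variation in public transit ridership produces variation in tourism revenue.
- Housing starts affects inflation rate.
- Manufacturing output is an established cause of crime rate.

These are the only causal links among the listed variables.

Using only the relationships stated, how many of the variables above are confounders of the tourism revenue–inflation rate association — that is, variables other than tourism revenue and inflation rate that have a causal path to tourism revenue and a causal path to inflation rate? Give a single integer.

4

The common causes are: broadband penetration (to tourism revenue via broadband penetration → minimum wage level → crime rate → public transit ridership → tourism revenue; to inflation rate via broadband penetration → fuel price → housing starts → inflation rate); consumer confidence (to tourism revenue via consumer confidence → public transit ridership → tourism revenue; to inflation rate via consumer confidence → fuel price → housing starts → inflation rate); manufacturing output (to tourism revenue via manufacturing output → crime rate → public transit ridership → tourism revenue; to inflation rate via manufacturing output → housing starts → inflation rate); median rent (to tourism revenue via median rent → minimum wage level → crime rate → public transit ridership → tourism revenue; to inflation rate via median rent → housing starts → inflation rate).
Every other variable lacks a causal path to at least one of tourism revenue and inflation rate.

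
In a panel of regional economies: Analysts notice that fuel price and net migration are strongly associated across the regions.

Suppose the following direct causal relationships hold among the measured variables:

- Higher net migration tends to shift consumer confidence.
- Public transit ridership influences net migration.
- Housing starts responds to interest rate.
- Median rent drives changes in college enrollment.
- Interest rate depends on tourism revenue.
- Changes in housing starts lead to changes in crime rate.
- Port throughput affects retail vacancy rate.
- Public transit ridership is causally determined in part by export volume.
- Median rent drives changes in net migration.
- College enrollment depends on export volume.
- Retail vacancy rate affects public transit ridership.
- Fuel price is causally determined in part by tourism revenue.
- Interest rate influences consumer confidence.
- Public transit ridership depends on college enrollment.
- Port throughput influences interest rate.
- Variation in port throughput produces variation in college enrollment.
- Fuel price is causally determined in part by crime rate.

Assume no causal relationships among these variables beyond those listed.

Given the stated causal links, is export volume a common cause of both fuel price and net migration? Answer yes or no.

Export volume has no stated causal path to fuel price. A confounder must cause both variables, so export volume does not qualify.

no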